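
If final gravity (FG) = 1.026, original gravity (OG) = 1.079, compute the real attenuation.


AA = (OG−FG)/(OG−1)·100;  RA = AA·0.8192
AA = (1.079 − 1.026)/(1.079 − 1)·100 = 67.0886
RA = 67.0886·0.8192

54.9590 %


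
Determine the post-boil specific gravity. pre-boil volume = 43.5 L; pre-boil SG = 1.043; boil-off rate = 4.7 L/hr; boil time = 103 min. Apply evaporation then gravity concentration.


V_post = V_pre − rate·(t/60);  SG_post = 1 + (SG_pre−1)·V_pre/V_post
V_post = 43.5 − 4.7·(103/60) = 35.4317
SG_post = 1 + (1.043 − 1)·43.5/35.4317

1.0528


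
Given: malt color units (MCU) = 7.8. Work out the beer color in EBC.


SRM = 1.4922·MCU^0.6859;  EBC = SRM·1.97
SRM = 1.4922·7.8^0.6859 = 6.1054
EBC = 6.1054·1.97

12.0277 EBC


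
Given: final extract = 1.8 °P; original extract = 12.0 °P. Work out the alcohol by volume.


SG = 259/(259 − P);  ABV = (OG − FG)·131.25
OG = 259/(259 − 12.0) = 1.0486
FG = 259/(259 − 1.8) = 1.0070
ABV = (1.0486 − 1.0070)·131.25

5.4580 % ABV


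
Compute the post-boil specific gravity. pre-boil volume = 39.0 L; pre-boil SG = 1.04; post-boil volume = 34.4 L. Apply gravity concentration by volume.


SG_post = 1 + (SG_pre − 1)·V_pre/V_post
pts_pre = (1.04 − 1)·1000 = 40.0000
pts_post = 40.0000·39.0/34.4 = 45.3488
SG_post = 1 + 45.3488/1000

1.0453


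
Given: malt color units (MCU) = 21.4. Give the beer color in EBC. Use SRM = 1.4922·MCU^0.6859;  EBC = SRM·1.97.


SRM = 1.4922·21.4^0.6859 = 12.1999
EBC = 12.1999·1.97

24.0339 EBC


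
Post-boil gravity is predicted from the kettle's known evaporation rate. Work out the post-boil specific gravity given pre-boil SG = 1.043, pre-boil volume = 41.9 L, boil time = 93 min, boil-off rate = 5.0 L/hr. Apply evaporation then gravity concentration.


V_post = V_pre − rate·(t/60);  SG_post = 1 + (SG_pre−1)·V_pre/V_post
V_post = 41.9 − 5.0·(93/60) = 34.1500
SG_post = 1 + (1.043 − 1)·41.9/34.1500

1.0528


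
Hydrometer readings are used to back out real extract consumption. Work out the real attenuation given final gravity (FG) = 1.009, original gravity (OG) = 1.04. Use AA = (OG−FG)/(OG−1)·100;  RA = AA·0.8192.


AA = (1.04 − 1.009)/(1.04 − 1)·100 = 77.5000
RA = 77.5000·0.8192

63.4880 %


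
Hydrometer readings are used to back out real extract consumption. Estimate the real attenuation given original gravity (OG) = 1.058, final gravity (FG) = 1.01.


AA = (OG−FG)/(OG−1)·100;  RA = AA·0.8192
AA = (1.058 − 1.01)/(1.058 − 1)·100 = 82.7586
RA = 82.7586·0.8192

67.7959 %


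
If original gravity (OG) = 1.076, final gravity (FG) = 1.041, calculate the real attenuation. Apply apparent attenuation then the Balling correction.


AA = (OG−FG)/(OG−1)·100;  RA = AA·0.8192
AA = (1.076 − 1.041)/(1.076 − 1)·100 = 46.0526
RA = 46.0526·0.8192

37.7263 %


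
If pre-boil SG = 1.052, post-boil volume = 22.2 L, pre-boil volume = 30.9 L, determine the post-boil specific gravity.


SG_post = 1 + (SG_pre − 1)·V_pre/V_post
pts_pre = (1.052 − 1)·1000 = 52.0000
pts_post = 52.0000·30.9/22.2 = 72.3784
SG_post = 1 + 72.3784/1000

1.0724


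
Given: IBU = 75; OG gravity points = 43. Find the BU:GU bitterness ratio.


BU:GU = IBU / OG_points
BU:GU = 75 / 43

1.7442


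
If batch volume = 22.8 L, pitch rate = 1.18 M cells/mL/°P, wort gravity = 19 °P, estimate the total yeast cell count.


cells (billions) = rate · V_L · °P
cells = 1.18 · 22.8 · 19

511.1760 billion cells


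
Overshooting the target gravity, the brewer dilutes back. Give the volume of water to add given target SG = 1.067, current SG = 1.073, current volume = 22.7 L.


V_water = V·((SG_curr − 1)/(SG_target − 1) − 1)
V_water = 22.7·((1.073 − 1)/(1.067 − 1) − 1)

2.0328 L


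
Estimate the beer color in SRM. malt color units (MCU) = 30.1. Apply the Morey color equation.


SRM = 1.4922 · MCU^0.6859
SRM = 1.4922 · 30.1^0.6859

15.4161 SRM


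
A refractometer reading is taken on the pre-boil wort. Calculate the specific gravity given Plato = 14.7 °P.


SG = 259/(259 − P)
SG = 259/(259 − 14.7)

1.0602


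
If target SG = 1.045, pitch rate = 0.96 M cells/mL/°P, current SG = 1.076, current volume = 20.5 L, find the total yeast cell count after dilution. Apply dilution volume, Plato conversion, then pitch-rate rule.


V_w = V·((SG_c−1)/(SG_t−1)−1);  °P = 259 − 259/SG_t;  cells = rate·(V+V_w)·°P
V_w = 20.5·((1.076−1)/(1.045−1)−1) = 14.1222
V_final = 20.5 + 14.1222 = 34.6222
°P = 259 − 259/1.045 = 11.1531
cells = 0.96·34.6222·11.1531

370.6996 billion cells


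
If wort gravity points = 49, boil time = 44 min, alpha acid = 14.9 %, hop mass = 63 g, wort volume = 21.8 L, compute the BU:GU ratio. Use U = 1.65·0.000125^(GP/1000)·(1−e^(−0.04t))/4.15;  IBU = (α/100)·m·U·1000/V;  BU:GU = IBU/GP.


U = 1.65·0.000125^(49/1000)·(1−e^(−0.04·44))/4.15 = 0.2119
IBU = (14.9/100)·63·0.2119·1000/21.8 = 91.2560
BU:GU = 91.2560/49

1.8624


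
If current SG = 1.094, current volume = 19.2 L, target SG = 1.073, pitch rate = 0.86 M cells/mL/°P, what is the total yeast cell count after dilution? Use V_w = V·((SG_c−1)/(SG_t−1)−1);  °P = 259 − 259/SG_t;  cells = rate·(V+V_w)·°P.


V_w = 19.2·((1.094−1)/(1.073−1)−1) = 5.5233
V_final = 19.2 + 5.5233 = 24.7233
°P = 259 − 259/1.073 = 17.6207
cells = 0.86·24.7233·17.6207

374.6516 billion cells


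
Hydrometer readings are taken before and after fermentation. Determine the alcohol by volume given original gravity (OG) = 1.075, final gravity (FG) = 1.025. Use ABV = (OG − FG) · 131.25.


ABV = (1.075 − 1.025) · 131.25

6.5625 % ABV


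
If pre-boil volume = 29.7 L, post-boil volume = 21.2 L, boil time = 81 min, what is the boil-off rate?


rate = (V_pre − V_post) / (t_min/60)
rate = (29.7 − 21.2) / (81/60)

6.2963 L/hr


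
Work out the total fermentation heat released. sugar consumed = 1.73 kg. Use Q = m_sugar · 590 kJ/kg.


Q = 1.73 · 590

1020.7000 kJ


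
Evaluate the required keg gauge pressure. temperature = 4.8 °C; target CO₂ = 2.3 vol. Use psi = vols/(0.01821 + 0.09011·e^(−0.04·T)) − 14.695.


psi = 2.3/(0.01821 + 0.09011·e^(−0.04·4.8)) − 14.695

10.1488 psi


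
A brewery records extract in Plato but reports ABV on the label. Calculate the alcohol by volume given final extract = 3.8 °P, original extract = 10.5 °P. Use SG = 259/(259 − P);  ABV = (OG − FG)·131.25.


OG = 259/(259 − 10.5) = 1.0423
FG = 259/(259 − 3.8) = 1.0149
ABV = (1.0423 − 1.0149)·131.25

3.5914 % ABV


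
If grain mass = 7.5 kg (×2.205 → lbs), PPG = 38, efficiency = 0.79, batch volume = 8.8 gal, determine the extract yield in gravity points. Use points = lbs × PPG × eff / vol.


lbs = 7.5 × 2.205 = 16.5375
points = 16.5375 × 38 × 0.79 / 8.8

56.4154 points


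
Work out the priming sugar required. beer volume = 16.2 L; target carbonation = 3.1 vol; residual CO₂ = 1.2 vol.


sugar = (target − residual)·4.0·V
sugar = (3.1 − 1.2)·4.0·16.2

123.1200 g


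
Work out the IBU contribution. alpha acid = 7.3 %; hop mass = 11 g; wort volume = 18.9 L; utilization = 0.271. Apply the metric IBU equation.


IBU = (α/100)·mass·U·1000 / V
IBU = (7.3/100)·11·0.271·1000 / 18.9

11.5139 IBU


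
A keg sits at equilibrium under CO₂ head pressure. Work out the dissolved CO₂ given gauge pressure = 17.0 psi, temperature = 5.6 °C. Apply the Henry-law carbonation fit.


vols = (P + 14.695)·(0.01821 + 0.09011·e^(−0.04·T))
vols = (17.0 + 14.695)·(0.01821 + 0.09011·e^(−0.04·5.6))

2.8600 volumes


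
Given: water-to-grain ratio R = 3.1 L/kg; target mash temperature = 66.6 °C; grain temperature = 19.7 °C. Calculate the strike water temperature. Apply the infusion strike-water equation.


T_strike = (0.41/R)·(T_mash − T_grain) + T_mash
T_strike = (0.41/3.1)·(66.6 − 19.7) + 66.6

72.8029 °C


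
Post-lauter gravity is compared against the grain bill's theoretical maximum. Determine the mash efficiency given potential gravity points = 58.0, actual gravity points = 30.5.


efficiency = actual / potential × 100
efficiency = 30.5 / 58.0 × 100

52.5862 %


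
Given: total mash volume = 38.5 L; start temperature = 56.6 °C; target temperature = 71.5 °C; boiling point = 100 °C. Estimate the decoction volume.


V_dec = V_total·(T_target − T_start)/(T_boil − T_start)
V_dec = 38.5·(71.5 − 56.6)/(100 − 56.6)

13.2177 L


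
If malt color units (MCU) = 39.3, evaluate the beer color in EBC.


SRM = 1.4922·MCU^0.6859;  EBC = SRM·1.97
SRM = 1.4922·39.3^0.6859 = 18.5106
EBC = 18.5106·1.97

36.4659 EBC


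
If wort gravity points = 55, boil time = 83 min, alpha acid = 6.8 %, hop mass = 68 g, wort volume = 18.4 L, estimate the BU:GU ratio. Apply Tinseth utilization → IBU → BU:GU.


U = 1.65·0.000125^(GP/1000)·(1−e^(−0.04t))/4.15;  IBU = (α/100)·m·U·1000/V;  BU:GU = IBU/GP
U = 1.65·0.000125^(55/1000)·(1−e^(−0.04·83))/4.15 = 0.2338
IBU = (6.8/100)·68·0.2338·1000/18.4 = 58.7454
BU:GU = 58.7454/55

1.0681


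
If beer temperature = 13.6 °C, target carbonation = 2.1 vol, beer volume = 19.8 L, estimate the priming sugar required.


residual = 14.695·(0.01821 + 0.09011·e^(−0.04·T));  sugar = (target − residual)·4.0·V
residual = 14.695·(0.01821 + 0.09011·e^(−0.04·13.6)) = 1.0362
sugar = (2.1 − 1.0362)·4.0·19.8

84.2552 g


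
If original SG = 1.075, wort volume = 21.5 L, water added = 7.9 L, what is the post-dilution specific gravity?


SG_new = 1 + (SG_old − 1)·V_old/(V_old + V_water)
pts = (1.075 − 1)·1000·21.5/(21.5 + 7.9) = 54.8469
SG_new = 1 + 54.8469/1000

1.0548


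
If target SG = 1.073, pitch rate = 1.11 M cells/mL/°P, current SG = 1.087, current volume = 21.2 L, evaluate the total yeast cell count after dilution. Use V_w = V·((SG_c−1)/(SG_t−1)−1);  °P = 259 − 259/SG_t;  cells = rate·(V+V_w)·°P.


V_w = 21.2·((1.087−1)/(1.073−1)−1) = 4.0658
V_final = 21.2 + 4.0658 = 25.2658
°P = 259 − 259/1.073 = 17.6207
cells = 1.11·25.2658·17.6207

494.1720 billion cells


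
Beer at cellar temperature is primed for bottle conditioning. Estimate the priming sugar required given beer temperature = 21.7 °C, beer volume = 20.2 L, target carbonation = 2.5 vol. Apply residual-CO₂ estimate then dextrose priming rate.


residual = 14.695·(0.01821 + 0.09011·e^(−0.04·T));  sugar = (target − residual)·4.0·V
residual = 14.695·(0.01821 + 0.09011·e^(−0.04·21.7)) = 0.8235
sugar = (2.5 − 0.8235)·4.0·20.2

135.4638 g


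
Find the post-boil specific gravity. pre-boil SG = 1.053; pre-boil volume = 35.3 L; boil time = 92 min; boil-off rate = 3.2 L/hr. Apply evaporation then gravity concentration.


V_post = V_pre − rate·(t/60);  SG_post = 1 + (SG_pre−1)·V_pre/V_post
V_post = 35.3 − 3.2·(92/60) = 30.3933
SG_post = 1 + (1.053 − 1)·35.3/30.3933

1.0616


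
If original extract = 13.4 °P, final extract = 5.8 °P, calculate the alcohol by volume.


SG = 259/(259 − P);  ABV = (OG − FG)·131.25
OG = 259/(259 − 13.4) = 1.0546
FG = 259/(259 − 5.8) = 1.0229
ABV = (1.0546 − 1.0229)·131.25

4.1545 % ABV


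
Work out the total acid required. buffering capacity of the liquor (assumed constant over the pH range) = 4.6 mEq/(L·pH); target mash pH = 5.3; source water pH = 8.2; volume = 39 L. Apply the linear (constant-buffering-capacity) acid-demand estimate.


acid = buffering capacity · (pH_source − pH_target) · V
acid = 4.6 · (8.2 − 5.3) · 39

520.2600 mEq


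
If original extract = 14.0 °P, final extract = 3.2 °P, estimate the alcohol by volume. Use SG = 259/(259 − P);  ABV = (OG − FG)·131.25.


OG = 259/(259 − 14.0) = 1.0571
FG = 259/(259 − 3.2) = 1.0125
ABV = (1.0571 − 1.0125)·131.25

5.8581 % ABV


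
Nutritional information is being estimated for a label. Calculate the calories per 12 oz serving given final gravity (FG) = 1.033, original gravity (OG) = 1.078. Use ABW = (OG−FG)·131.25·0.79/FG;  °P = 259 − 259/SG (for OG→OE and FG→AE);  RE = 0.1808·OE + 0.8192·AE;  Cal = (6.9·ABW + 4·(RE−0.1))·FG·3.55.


ABW = (1.078 − 1.033)·131.25·0.79/1.033 = 4.5169
OE = 259 − 259/1.078 = 18.7403 °P
AE = 259 − 259/1.033 = 8.2740 °P
RE = 0.1808·18.7403 + 0.8192·8.2740 = 10.1663 °P
Cal = (6.9·4.5169 + 4·(10.1663−0.1))·1.033·3.55

261.9502 kcal


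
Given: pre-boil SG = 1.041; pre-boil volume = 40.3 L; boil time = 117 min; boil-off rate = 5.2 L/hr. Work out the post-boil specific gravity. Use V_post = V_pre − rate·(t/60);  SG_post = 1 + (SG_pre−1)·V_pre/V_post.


V_post = 40.3 − 5.2·(117/60) = 30.1600
SG_post = 1 + (1.041 − 1)·40.3/30.1600

1.0548


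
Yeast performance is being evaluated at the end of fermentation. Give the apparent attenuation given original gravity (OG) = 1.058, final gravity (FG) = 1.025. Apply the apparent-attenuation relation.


AA = (OG − FG)/(OG − 1) · 100
AA = (1.058 − 1.025)/(1.058 − 1) · 100

56.8966 %


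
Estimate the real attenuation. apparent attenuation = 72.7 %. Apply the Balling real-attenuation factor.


RA = AA · 0.8192
RA = 72.7 · 0.8192

59.5558 %


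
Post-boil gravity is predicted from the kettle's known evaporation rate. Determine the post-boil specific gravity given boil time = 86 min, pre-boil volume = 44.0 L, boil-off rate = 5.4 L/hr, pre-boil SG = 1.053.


V_post = V_pre − rate·(t/60);  SG_post = 1 + (SG_pre−1)·V_pre/V_post
V_post = 44.0 − 5.4·(86/60) = 36.2600
SG_post = 1 + (1.053 − 1)·44.0/36.2600

1.0643


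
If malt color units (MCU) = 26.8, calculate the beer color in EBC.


SRM = 1.4922·MCU^0.6859;  EBC = SRM·1.97
SRM = 1.4922·26.8^0.6859 = 14.2359
EBC = 14.2359·1.97

28.0447 EBC


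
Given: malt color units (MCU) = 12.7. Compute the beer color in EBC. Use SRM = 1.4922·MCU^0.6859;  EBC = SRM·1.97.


SRM = 1.4922·12.7^0.6859 = 8.5295
EBC = 8.5295·1.97

16.8032 EBC


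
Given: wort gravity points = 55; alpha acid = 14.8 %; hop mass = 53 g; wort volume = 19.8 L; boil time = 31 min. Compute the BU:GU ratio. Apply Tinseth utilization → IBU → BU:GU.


U = 1.65·0.000125^(GP/1000)·(1−e^(−0.04t))/4.15;  IBU = (α/100)·m·U·1000/V;  BU:GU = IBU/GP
U = 1.65·0.000125^(55/1000)·(1−e^(−0.04·31))/4.15 = 0.1723
IBU = (14.8/100)·53·0.1723·1000/19.8 = 68.2768
BU:GU = 68.2768/55

1.2414


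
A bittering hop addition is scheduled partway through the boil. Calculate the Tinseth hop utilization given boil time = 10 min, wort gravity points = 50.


U = 1.65·0.000125^(GP/1000) · (1 − e^(−0.04·t))/4.15
bigness = 1.65·0.000125^(50/1000) = 1.0528
boil_factor = (1 − e^(−0.04·10))/4.15 = 0.0794
U = 1.0528 · 0.0794

0.0836


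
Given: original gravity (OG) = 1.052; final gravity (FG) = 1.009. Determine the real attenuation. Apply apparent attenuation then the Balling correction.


AA = (OG−FG)/(OG−1)·100;  RA = AA·0.8192
AA = (1.052 − 1.009)/(1.052 − 1)·100 = 82.6923
RA = 82.6923·0.8192

67.7415 %


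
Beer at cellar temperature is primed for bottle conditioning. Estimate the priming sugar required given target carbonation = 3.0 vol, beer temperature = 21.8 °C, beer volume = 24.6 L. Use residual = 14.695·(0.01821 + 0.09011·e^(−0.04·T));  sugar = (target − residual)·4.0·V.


residual = 14.695·(0.01821 + 0.09011·e^(−0.04·21.8)) = 0.8212
sugar = (3.0 − 0.8212)·4.0·24.6

214.3891 g


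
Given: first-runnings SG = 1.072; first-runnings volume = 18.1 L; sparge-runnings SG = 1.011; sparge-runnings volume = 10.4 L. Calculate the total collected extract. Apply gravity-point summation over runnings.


total = Σ (SG_i − 1)·1000·V_i
first = (1.072 − 1)·1000·18.1 = 1303.2000
sparge = (1.011 − 1)·1000·10.4 = 114.4000
total = 1303.2000 + 114.4000

1417.6000 gravity·L


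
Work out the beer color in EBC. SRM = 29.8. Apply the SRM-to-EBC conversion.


EBC = SRM · 1.97
EBC = 29.8 · 1.97

58.7060 EBC


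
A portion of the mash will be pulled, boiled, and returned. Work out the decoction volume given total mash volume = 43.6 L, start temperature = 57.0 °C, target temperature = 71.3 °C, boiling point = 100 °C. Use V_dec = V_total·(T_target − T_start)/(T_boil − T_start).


V_dec = 43.6·(71.3 − 57.0)/(100 − 57.0)

14.4995 L


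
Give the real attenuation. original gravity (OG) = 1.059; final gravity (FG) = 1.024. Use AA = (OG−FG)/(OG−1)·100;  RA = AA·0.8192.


AA = (1.059 − 1.024)/(1.059 − 1)·100 = 59.3220
RA = 59.3220·0.8192

48.5966 %


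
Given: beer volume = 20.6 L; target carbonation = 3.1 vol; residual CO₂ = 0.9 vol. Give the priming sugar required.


sugar = (target − residual)·4.0·V
sugar = (3.1 − 0.9)·4.0·20.6

181.2800 g


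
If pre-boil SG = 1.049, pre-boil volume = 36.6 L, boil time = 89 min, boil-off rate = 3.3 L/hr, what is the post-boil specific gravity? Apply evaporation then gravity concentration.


V_post = V_pre − rate·(t/60);  SG_post = 1 + (SG_pre−1)·V_pre/V_post
V_post = 36.6 − 3.3·(89/60) = 31.7050
SG_post = 1 + (1.049 − 1)·36.6/31.7050

1.0566


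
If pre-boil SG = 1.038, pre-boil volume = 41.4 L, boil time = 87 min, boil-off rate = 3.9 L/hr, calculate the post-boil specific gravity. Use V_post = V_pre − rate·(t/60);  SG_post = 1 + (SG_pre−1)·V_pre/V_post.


V_post = 41.4 − 3.9·(87/60) = 35.7450
SG_post = 1 + (1.038 − 1)·41.4/35.7450

1.0440


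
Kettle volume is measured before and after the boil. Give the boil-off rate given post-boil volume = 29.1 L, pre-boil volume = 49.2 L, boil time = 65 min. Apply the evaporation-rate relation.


rate = (V_pre − V_post) / (t_min/60)
rate = (49.2 − 29.1) / (65/60)

18.5538 L/hr


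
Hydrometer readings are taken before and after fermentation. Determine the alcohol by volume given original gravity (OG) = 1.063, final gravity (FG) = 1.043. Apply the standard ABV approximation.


ABV = (OG − FG) · 131.25
ABV = (1.063 − 1.043) · 131.25

2.6250 % ABV


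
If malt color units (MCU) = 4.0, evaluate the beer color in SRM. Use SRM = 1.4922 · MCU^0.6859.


SRM = 1.4922 · 4.0^0.6859

3.8617 SRM


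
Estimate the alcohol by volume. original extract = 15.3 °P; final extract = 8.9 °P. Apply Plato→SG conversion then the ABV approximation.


SG = 259/(259 − P);  ABV = (OG − FG)·131.25
OG = 259/(259 − 15.3) = 1.0628
FG = 259/(259 − 8.9) = 1.0356
ABV = (1.0628 − 1.0356)·131.25

3.5695 % ABV


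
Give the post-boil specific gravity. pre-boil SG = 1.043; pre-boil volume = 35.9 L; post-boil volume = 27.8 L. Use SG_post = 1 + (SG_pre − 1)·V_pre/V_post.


pts_pre = (1.043 − 1)·1000 = 43.0000
pts_post = 43.0000·35.9/27.8 = 55.5288
SG_post = 1 + 55.5288/1000

1.0555


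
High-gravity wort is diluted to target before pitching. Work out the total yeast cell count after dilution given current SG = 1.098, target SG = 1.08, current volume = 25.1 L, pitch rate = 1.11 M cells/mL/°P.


V_w = V·((SG_c−1)/(SG_t−1)−1);  °P = 259 − 259/SG_t;  cells = rate·(V+V_w)·°P
V_w = 25.1·((1.098−1)/(1.08−1)−1) = 5.6475
V_final = 25.1 + 5.6475 = 30.7475
°P = 259 − 259/1.08 = 19.1852
cells = 1.11·30.7475·19.1852

654.7851 billion cells


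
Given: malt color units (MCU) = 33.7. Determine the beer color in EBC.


SRM = 1.4922·MCU^0.6859;  EBC = SRM·1.97
SRM = 1.4922·33.7^0.6859 = 16.6582
EBC = 16.6582·1.97

32.8167 EBC


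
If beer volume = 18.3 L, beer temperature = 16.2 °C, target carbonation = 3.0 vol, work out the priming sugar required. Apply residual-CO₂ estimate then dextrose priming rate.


residual = 14.695·(0.01821 + 0.09011·e^(−0.04·T));  sugar = (target − residual)·4.0·V
residual = 14.695·(0.01821 + 0.09011·e^(−0.04·16.2)) = 0.9603
sugar = (3.0 − 0.9603)·4.0·18.3

149.3093 g


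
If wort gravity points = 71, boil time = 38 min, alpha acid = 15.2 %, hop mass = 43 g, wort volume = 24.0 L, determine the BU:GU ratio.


U = 1.65·0.000125^(GP/1000)·(1−e^(−0.04t))/4.15;  IBU = (α/100)·m·U·1000/V;  BU:GU = IBU/GP
U = 1.65·0.000125^(71/1000)·(1−e^(−0.04·38))/4.15 = 0.1641
IBU = (15.2/100)·43·0.1641·1000/24.0 = 44.6919
BU:GU = 44.6919/71

0.6295


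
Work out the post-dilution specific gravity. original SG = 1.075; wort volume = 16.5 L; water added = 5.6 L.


SG_new = 1 + (SG_old − 1)·V_old/(V_old + V_water)
pts = (1.075 − 1)·1000·16.5/(16.5 + 5.6) = 55.9955
SG_new = 1 + 55.9955/1000

1.0560


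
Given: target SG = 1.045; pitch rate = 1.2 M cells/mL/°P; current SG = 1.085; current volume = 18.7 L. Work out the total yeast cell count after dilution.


V_w = V·((SG_c−1)/(SG_t−1)−1);  °P = 259 − 259/SG_t;  cells = rate·(V+V_w)·°P
V_w = 18.7·((1.085−1)/(1.045−1)−1) = 16.6222
V_final = 18.7 + 16.6222 = 35.3222
°P = 259 − 259/1.045 = 11.1531
cells = 1.2·35.3222·11.1531

472.7432 billion cells


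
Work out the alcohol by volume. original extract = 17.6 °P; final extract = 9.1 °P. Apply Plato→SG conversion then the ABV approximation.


SG = 259/(259 − P);  ABV = (OG − FG)·131.25
OG = 259/(259 − 17.6) = 1.0729
FG = 259/(259 − 9.1) = 1.0364
ABV = (1.0729 − 1.0364)·131.25

4.7898 % ABV


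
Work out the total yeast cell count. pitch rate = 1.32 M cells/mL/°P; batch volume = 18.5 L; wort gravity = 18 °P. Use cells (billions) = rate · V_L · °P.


cells = 1.32 · 18.5 · 18

439.5600 billion cells


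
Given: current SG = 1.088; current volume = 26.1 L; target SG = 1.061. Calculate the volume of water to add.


V_water = V·((SG_curr − 1)/(SG_target − 1) − 1)
V_water = 26.1·((1.088 − 1)/(1.061 − 1) − 1)

11.5525 L


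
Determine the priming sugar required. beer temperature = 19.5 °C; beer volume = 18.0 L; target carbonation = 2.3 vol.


residual = 14.695·(0.01821 + 0.09011·e^(−0.04·T));  sugar = (target − residual)·4.0·V
residual = 14.695·(0.01821 + 0.09011·e^(−0.04·19.5)) = 0.8746
sugar = (2.3 − 0.8746)·4.0·18.0

102.6287 g


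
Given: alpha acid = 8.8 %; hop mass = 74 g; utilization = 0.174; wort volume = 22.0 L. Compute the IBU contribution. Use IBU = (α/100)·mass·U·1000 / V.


IBU = (8.8/100)·74·0.174·1000 / 22.0

51.5040 IBU


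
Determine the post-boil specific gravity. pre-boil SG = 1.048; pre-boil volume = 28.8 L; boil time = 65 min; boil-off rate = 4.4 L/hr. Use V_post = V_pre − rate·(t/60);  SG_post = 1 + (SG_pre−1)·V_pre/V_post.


V_post = 28.8 − 4.4·(65/60) = 24.0333
SG_post = 1 + (1.048 − 1)·28.8/24.0333

1.0575


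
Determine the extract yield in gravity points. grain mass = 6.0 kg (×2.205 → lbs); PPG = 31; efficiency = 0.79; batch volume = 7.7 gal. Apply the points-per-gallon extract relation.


points = lbs × PPG × eff / vol
lbs = 6.0 × 2.205 = 13.2300
points = 13.2300 × 31 × 0.79 / 7.7

42.0783 points


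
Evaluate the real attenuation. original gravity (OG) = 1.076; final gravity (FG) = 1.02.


AA = (OG−FG)/(OG−1)·100;  RA = AA·0.8192
AA = (1.076 − 1.02)/(1.076 − 1)·100 = 73.6842
RA = 73.6842·0.8192

60.3621 %


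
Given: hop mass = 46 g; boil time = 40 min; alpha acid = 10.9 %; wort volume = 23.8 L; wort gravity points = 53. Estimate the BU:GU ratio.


U = 1.65·0.000125^(GP/1000)·(1−e^(−0.04t))/4.15;  IBU = (α/100)·m·U·1000/V;  BU:GU = IBU/GP
U = 1.65·0.000125^(53/1000)·(1−e^(−0.04·40))/4.15 = 0.1971
IBU = (10.9/100)·46·0.1971·1000/23.8 = 41.5182
BU:GU = 41.5182/53

0.7834


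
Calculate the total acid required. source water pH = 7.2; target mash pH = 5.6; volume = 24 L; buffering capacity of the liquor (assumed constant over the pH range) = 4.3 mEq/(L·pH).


acid = buffering capacity · (pH_source − pH_target) · V
acid = 4.3 · (7.2 − 5.6) · 24

165.1200 mEq


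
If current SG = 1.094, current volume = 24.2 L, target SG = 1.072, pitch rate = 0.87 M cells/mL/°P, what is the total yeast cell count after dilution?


V_w = V·((SG_c−1)/(SG_t−1)−1);  °P = 259 − 259/SG_t;  cells = rate·(V+V_w)·°P
V_w = 24.2·((1.094−1)/(1.072−1)−1) = 7.3944
V_final = 24.2 + 7.3944 = 31.5944
°P = 259 − 259/1.072 = 17.3955
cells = 0.87·31.5944·17.3955

478.1536 billion cells


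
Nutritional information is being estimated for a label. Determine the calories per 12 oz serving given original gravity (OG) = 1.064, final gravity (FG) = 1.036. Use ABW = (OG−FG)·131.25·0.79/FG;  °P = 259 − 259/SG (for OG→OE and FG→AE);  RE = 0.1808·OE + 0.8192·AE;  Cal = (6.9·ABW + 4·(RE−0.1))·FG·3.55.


ABW = (1.064 − 1.036)·131.25·0.79/1.036 = 2.8024
OE = 259 − 259/1.064 = 15.5789 °P
AE = 259 − 259/1.036 = 9.0000 °P
RE = 0.1808·15.5789 + 0.8192·9.0000 = 10.1895 °P
Cal = (6.9·2.8024 + 4·(10.1895−0.1))·1.036·3.55

219.5434 kcal


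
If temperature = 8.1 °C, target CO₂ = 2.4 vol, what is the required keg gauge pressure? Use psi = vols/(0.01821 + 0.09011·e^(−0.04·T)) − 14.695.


psi = 2.4/(0.01821 + 0.09011·e^(−0.04·8.1)) − 14.695

14.0882 psi


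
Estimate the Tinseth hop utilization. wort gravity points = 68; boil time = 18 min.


U = 1.65·0.000125^(GP/1000) · (1 − e^(−0.04·t))/4.15
bigness = 1.65·0.000125^(68/1000) = 0.8955
boil_factor = (1 − e^(−0.04·18))/4.15 = 0.1237
U = 0.8955 · 0.1237

0.1108


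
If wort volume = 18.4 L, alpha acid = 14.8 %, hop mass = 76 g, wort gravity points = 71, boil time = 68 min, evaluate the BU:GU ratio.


U = 1.65·0.000125^(GP/1000)·(1−e^(−0.04t))/4.15;  IBU = (α/100)·m·U·1000/V;  BU:GU = IBU/GP
U = 1.65·0.000125^(71/1000)·(1−e^(−0.04·68))/4.15 = 0.1962
IBU = (14.8/100)·76·0.1962·1000/18.4 = 119.9441
BU:GU = 119.9441/71

1.6894


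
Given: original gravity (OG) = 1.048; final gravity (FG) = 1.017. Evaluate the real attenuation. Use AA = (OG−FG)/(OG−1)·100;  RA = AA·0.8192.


AA = (1.048 − 1.017)/(1.048 − 1)·100 = 64.5833
RA = 64.5833·0.8192

52.9067 %


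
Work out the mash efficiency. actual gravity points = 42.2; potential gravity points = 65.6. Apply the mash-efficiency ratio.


efficiency = actual / potential × 100
efficiency = 42.2 / 65.6 × 100

64.3293 %


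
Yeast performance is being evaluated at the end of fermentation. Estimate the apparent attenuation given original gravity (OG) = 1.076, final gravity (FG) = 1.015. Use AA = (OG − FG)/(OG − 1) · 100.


AA = (1.076 − 1.015)/(1.076 − 1) · 100

80.2632 %


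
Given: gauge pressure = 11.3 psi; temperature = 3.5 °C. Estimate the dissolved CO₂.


vols = (P + 14.695)·(0.01821 + 0.09011·e^(−0.04·T))
vols = (11.3 + 14.695)·(0.01821 + 0.09011·e^(−0.04·3.5))

2.5098 volumes


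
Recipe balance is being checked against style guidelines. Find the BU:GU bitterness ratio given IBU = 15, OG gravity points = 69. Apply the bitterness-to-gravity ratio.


BU:GU = IBU / OG_points
BU:GU = 15 / 69

0.2174


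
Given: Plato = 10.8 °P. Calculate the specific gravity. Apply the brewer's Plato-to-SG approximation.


SG = 259/(259 − P)
SG = 259/(259 − 10.8)

1.0435


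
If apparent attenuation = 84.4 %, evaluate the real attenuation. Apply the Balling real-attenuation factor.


RA = AA · 0.8192
RA = 84.4 · 0.8192

69.1405 %


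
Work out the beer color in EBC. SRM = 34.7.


EBC = SRM · 1.97
EBC = 34.7 · 1.97

68.3590 EBC


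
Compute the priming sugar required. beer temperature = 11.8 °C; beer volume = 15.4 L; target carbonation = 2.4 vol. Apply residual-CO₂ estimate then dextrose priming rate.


residual = 14.695·(0.01821 + 0.09011·e^(−0.04·T));  sugar = (target − residual)·4.0·V
residual = 14.695·(0.01821 + 0.09011·e^(−0.04·11.8)) = 1.0935
sugar = (2.4 − 1.0935)·4.0·15.4

80.4774 g


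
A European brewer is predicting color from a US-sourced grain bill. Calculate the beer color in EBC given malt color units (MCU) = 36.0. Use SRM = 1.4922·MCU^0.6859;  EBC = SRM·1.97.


SRM = 1.4922·36.0^0.6859 = 17.4299
EBC = 17.4299·1.97

34.3369 EBC


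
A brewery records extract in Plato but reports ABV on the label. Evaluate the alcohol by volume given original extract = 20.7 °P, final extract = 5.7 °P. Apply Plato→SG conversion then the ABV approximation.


SG = 259/(259 − P);  ABV = (OG − FG)·131.25
OG = 259/(259 − 20.7) = 1.0869
FG = 259/(259 − 5.7) = 1.0225
ABV = (1.0869 − 1.0225)·131.25

8.4476 % ABV


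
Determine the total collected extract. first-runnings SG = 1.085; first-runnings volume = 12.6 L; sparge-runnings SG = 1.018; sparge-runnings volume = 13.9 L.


total = Σ (SG_i − 1)·1000·V_i
first = (1.085 − 1)·1000·12.6 = 1071.0000
sparge = (1.018 − 1)·1000·13.9 = 250.2000
total = 1071.0000 + 250.2000

1321.2000 gravity·L


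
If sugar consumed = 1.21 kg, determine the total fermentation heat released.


Q = m_sugar · 590 kJ/kg
Q = 1.21 · 590

713.9000 kJ


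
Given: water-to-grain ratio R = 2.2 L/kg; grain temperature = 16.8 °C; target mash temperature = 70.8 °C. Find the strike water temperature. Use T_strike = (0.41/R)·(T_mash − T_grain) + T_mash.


T_strike = (0.41/2.2)·(70.8 − 16.8) + 70.8

80.8636 °C


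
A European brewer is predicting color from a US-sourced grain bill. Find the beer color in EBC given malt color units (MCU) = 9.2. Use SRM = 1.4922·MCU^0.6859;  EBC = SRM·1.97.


SRM = 1.4922·9.2^0.6859 = 6.8374
EBC = 6.8374·1.97

13.4696 EBC


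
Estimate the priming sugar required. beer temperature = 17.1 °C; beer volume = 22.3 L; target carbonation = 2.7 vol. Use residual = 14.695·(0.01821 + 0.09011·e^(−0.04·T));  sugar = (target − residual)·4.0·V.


residual = 14.695·(0.01821 + 0.09011·e^(−0.04·17.1)) = 0.9358
sugar = (2.7 − 0.9358)·4.0·22.3

157.3699 g


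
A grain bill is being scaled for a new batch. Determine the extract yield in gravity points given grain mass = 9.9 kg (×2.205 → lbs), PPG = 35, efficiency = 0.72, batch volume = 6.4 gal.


points = lbs × PPG × eff / vol
lbs = 9.9 × 2.205 = 21.8295
points = 21.8295 × 35 × 0.72 / 6.4

85.9537 points


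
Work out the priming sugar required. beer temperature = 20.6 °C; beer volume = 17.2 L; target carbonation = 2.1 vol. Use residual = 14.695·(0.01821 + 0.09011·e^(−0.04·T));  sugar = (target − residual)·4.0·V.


residual = 14.695·(0.01821 + 0.09011·e^(−0.04·20.6)) = 0.8485
sugar = (2.1 − 0.8485)·4.0·17.2

86.1051 g


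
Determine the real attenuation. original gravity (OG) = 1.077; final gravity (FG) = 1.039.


AA = (OG−FG)/(OG−1)·100;  RA = AA·0.8192
AA = (1.077 − 1.039)/(1.077 − 1)·100 = 49.3506
RA = 49.3506·0.8192

40.4281 %


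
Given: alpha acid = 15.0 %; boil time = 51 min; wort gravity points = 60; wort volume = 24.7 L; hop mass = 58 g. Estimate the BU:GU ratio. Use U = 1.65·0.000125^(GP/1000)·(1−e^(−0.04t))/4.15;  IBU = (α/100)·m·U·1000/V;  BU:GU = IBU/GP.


U = 1.65·0.000125^(60/1000)·(1−e^(−0.04·51))/4.15 = 0.2017
IBU = (15.0/100)·58·0.2017·1000/24.7 = 71.0522
BU:GU = 71.0522/60

1.1842


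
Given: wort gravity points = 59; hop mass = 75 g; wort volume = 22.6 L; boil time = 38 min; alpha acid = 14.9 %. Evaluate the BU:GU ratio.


U = 1.65·0.000125^(GP/1000)·(1−e^(−0.04t))/4.15;  IBU = (α/100)·m·U·1000/V;  BU:GU = IBU/GP
U = 1.65·0.000125^(59/1000)·(1−e^(−0.04·38))/4.15 = 0.1828
IBU = (14.9/100)·75·0.1828·1000/22.6 = 90.3866
BU:GU = 90.3866/59

1.5320


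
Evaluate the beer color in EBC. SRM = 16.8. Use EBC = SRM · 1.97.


EBC = 16.8 · 1.97

33.0960 EBC


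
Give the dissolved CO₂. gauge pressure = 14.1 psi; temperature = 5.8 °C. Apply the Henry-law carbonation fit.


vols = (P + 14.695)·(0.01821 + 0.09011·e^(−0.04·T))
vols = (14.1 + 14.695)·(0.01821 + 0.09011·e^(−0.04·5.8))

2.5818 volumes


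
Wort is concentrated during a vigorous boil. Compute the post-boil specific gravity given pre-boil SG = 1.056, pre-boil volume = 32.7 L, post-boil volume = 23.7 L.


SG_post = 1 + (SG_pre − 1)·V_pre/V_post
pts_pre = (1.056 − 1)·1000 = 56.0000
pts_post = 56.0000·32.7/23.7 = 77.2658
SG_post = 1 + 77.2658/1000

1.0773


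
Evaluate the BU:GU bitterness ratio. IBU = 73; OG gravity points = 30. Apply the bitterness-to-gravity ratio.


BU:GU = IBU / OG_points
BU:GU = 73 / 30

2.4333


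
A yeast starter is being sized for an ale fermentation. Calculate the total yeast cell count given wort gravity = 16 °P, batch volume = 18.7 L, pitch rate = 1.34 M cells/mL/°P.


cells (billions) = rate · V_L · °P
cells = 1.34 · 18.7 · 16

400.9280 billion cells


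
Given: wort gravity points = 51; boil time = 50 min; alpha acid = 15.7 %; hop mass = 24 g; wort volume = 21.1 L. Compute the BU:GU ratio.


U = 1.65·0.000125^(GP/1000)·(1−e^(−0.04t))/4.15;  IBU = (α/100)·m·U·1000/V;  BU:GU = IBU/GP
U = 1.65·0.000125^(51/1000)·(1−e^(−0.04·50))/4.15 = 0.2174
IBU = (15.7/100)·24·0.2174·1000/21.1 = 38.8199
BU:GU = 38.8199/51

0.7612


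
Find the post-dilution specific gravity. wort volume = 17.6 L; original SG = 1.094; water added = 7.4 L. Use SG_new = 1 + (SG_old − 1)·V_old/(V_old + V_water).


pts = (1.094 − 1)·1000·17.6/(17.6 + 7.4) = 66.1760
SG_new = 1 + 66.1760/1000

1.0662


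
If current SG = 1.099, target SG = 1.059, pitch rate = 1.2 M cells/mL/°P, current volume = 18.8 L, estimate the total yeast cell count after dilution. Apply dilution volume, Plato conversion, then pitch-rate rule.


V_w = V·((SG_c−1)/(SG_t−1)−1);  °P = 259 − 259/SG_t;  cells = rate·(V+V_w)·°P
V_w = 18.8·((1.099−1)/(1.059−1)−1) = 12.7458
V_final = 18.8 + 12.7458 = 31.5458
°P = 259 − 259/1.059 = 14.4297
cells = 1.2·31.5458·14.4297

546.2332 billion cells


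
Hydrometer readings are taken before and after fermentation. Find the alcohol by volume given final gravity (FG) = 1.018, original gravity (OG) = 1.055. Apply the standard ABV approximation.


ABV = (OG − FG) · 131.25
ABV = (1.055 − 1.018) · 131.25

4.8562 % ABV


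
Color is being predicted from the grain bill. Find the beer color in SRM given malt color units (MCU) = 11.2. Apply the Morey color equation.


SRM = 1.4922 · MCU^0.6859
SRM = 1.4922 · 11.2^0.6859

7.8250 SRM


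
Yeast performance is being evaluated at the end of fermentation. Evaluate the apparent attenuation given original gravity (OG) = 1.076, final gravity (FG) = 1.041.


AA = (OG − FG)/(OG − 1) · 100
AA = (1.076 − 1.041)/(1.076 − 1) · 100

46.0526 %


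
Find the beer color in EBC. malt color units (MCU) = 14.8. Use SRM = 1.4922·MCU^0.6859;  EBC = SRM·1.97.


SRM = 1.4922·14.8^0.6859 = 9.4735
EBC = 9.4735·1.97

18.6628 EBC


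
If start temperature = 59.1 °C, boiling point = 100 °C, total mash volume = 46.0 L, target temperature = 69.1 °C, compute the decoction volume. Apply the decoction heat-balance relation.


V_dec = V_total·(T_target − T_start)/(T_boil − T_start)
V_dec = 46.0·(69.1 − 59.1)/(100 − 59.1)

11.2469 L


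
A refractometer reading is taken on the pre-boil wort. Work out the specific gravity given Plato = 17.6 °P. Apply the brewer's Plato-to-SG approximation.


SG = 259/(259 − P)
SG = 259/(259 − 17.6)

1.0729


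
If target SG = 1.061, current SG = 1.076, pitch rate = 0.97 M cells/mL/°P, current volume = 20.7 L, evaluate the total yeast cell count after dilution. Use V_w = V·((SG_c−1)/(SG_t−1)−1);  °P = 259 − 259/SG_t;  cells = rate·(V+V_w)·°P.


V_w = 20.7·((1.076−1)/(1.061−1)−1) = 5.0902
V_final = 20.7 + 5.0902 = 25.7902
°P = 259 − 259/1.061 = 14.8907
cells = 0.97·25.7902·14.8907

372.5118 billion cells


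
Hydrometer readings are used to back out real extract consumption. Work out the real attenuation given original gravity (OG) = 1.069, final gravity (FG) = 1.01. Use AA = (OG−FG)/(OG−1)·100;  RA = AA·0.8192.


AA = (1.069 − 1.01)/(1.069 − 1)·100 = 85.5072
RA = 85.5072·0.8192

70.0475 %


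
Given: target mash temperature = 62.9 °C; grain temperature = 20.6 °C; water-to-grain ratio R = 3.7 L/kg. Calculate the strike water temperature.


T_strike = (0.41/R)·(T_mash − T_grain) + T_mash
T_strike = (0.41/3.7)·(62.9 − 20.6) + 62.9

67.5873 °C


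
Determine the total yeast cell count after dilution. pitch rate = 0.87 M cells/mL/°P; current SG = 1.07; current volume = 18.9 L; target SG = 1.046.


V_w = V·((SG_c−1)/(SG_t−1)−1);  °P = 259 − 259/SG_t;  cells = rate·(V+V_w)·°P
V_w = 18.9·((1.07−1)/(1.046−1)−1) = 9.8609
V_final = 18.9 + 9.8609 = 28.7609
°P = 259 − 259/1.046 = 11.3901
cells = 0.87·28.7609·11.3901

285.0015 billion cells


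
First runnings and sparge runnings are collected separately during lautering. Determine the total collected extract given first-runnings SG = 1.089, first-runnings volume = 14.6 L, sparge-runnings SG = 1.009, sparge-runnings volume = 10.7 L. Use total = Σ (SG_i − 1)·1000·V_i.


first = (1.089 − 1)·1000·14.6 = 1299.4000
sparge = (1.009 − 1)·1000·10.7 = 96.3000
total = 1299.4000 + 96.3000

1395.7000 gravity·L


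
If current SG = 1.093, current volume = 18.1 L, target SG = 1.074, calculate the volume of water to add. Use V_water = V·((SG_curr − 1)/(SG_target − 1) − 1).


V_water = 18.1·((1.093 − 1)/(1.074 − 1) − 1)

4.6473 L


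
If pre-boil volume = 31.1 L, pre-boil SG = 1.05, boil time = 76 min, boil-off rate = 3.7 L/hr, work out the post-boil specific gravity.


V_post = V_pre − rate·(t/60);  SG_post = 1 + (SG_pre−1)·V_pre/V_post
V_post = 31.1 − 3.7·(76/60) = 26.4133
SG_post = 1 + (1.05 − 1)·31.1/26.4133

1.0589


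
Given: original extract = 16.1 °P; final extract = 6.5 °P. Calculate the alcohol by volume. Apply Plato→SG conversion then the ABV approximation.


SG = 259/(259 − P);  ABV = (OG − FG)·131.25
OG = 259/(259 − 16.1) = 1.0663
FG = 259/(259 − 6.5) = 1.0257
ABV = (1.0663 − 1.0257)·131.25

5.3209 % ABV


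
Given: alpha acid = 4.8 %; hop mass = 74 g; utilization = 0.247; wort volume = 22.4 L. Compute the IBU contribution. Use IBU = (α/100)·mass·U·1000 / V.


IBU = (4.8/100)·74·0.247·1000 / 22.4

39.1671 IBU


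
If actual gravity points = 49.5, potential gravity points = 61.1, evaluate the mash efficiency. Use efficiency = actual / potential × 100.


efficiency = 49.5 / 61.1 × 100

81.0147 %


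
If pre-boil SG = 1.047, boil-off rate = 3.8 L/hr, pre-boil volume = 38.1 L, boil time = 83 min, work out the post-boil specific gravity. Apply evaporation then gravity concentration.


V_post = V_pre − rate·(t/60);  SG_post = 1 + (SG_pre−1)·V_pre/V_post
V_post = 38.1 − 3.8·(83/60) = 32.8433
SG_post = 1 + (1.047 − 1)·38.1/32.8433

1.0545


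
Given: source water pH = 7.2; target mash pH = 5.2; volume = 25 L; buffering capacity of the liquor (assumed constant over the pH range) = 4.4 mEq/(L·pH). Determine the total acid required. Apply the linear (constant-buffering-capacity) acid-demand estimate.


acid = buffering capacity · (pH_source − pH_target) · V
acid = 4.4 · (7.2 − 5.2) · 25

220.0000 mEq


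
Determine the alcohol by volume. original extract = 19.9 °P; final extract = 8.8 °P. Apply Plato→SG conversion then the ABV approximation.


SG = 259/(259 − P);  ABV = (OG − FG)·131.25
OG = 259/(259 − 19.9) = 1.0832
FG = 259/(259 − 8.8) = 1.0352
ABV = (1.0832 − 1.0352)·131.25

6.3075 % ABV


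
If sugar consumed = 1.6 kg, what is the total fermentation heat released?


Q = m_sugar · 590 kJ/kg
Q = 1.6 · 590

944.0000 kJ


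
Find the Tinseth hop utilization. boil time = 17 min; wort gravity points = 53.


U = 1.65·0.000125^(GP/1000) · (1 − e^(−0.04·t))/4.15
bigness = 1.65·0.000125^(53/1000) = 1.0248
boil_factor = (1 − e^(−0.04·17))/4.15 = 0.1189
U = 1.0248 · 0.1189

0.1218
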